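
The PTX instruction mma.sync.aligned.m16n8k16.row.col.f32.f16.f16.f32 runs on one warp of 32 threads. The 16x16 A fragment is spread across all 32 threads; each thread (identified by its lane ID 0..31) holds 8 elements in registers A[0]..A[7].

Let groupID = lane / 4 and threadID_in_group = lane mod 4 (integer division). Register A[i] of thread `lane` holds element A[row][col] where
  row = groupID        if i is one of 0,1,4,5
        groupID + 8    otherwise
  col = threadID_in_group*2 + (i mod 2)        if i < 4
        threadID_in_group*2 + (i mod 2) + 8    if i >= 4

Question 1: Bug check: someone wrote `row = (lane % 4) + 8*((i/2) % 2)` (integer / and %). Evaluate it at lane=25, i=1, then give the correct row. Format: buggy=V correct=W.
buggy=1 correct=6

`(lane % 4) + 8*((i/2) % 2)`[25,1]→1
25: G=6,T=1
[1] (6+0,1*2+1+0) = (6,3)
row: 1 vs 6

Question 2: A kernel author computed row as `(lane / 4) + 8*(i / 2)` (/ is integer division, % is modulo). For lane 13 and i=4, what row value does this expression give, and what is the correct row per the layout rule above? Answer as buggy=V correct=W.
`(lane / 4) + 8*(i / 2)`[13,4]->19
lane 13: gid=3 (13/4), tid=1 (13%4)
i=4: r=3+0=3, c=1*2+0+8=10
row: 19 vs 3

buggy=19 correct=3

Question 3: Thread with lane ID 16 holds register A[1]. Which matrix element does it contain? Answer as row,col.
4,1

lane 16->16/4=4, 16 mod 4=0
i=1  r:4+0->4  c:2·0+1+0->1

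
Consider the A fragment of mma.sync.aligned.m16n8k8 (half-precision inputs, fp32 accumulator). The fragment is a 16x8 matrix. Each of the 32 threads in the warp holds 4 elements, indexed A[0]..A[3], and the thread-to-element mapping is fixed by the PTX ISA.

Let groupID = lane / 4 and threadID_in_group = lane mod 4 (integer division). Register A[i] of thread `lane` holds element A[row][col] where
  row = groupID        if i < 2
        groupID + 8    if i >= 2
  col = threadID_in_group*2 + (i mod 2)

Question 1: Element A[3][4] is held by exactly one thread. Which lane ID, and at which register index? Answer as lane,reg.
r=3→G=3,rhi=0  c=4→T=2,p=0
L=3*4+2=14  i=0*2+0=0

14,0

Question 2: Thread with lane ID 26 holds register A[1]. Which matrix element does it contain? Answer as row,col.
6,5

lane 26=>26/4=6, 26 mod 4=2
i=1  r:6+0=>6  c:2·2+1=>5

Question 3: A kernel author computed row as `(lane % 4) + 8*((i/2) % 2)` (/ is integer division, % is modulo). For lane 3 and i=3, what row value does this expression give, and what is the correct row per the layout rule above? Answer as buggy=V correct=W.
buggy=11 correct=8

`(lane % 4) + 8*((i/2) % 2)`[3,3]=>11
lane 3=>3/4=0, 3 mod 4=3
i=3  r:0+8=>8  c:2·3+1=>7
row: 11 vs 8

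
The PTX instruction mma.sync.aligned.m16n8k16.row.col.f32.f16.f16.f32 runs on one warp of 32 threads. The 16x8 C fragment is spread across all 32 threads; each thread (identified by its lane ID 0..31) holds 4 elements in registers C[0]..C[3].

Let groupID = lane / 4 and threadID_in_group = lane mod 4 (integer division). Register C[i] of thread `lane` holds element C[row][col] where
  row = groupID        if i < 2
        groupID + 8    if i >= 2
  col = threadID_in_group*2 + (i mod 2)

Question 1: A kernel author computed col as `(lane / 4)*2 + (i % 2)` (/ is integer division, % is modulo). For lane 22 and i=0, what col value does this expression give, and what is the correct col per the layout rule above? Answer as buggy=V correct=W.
buggy=10 correct=4

`(lane / 4)*2 + (i % 2)`[22,0]->10
lane 22->22/4=5, 22 mod 4=2
i=0  r:5+0->5  c:2·2+0->4
col: 10 vs 4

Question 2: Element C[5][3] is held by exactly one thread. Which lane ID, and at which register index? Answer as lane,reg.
21,1

r=5→G=5,rhi=0  c=3→T=1,p=1
L=5*4+1=21  i=0*2+1=1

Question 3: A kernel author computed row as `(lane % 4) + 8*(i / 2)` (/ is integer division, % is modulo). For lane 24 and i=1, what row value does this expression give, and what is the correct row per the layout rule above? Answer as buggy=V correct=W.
`(lane % 4) + 8*(i / 2)`[24,1]=>0
lane 24=>24/4=6, 24 mod 4=0
i=1  r:6+0=>6  c:2·0+1=>1
row: 0 vs 6

buggy=0 correct=6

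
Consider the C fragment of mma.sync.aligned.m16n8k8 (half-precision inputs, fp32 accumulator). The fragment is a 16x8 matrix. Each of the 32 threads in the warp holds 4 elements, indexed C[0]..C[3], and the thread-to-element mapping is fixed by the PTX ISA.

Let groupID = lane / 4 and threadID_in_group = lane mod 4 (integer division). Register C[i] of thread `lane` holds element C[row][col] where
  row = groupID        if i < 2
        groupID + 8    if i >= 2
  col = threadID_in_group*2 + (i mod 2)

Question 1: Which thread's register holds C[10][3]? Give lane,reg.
r=10→G=2,rhi=1  c=3→T=1,p=1
L=2*4+1=9  i=1*2+1=3

9,3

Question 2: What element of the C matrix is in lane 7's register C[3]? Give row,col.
9,7

L=7→G=7>>2=1, T=7&3=3
[3]→row 1+8=9  col 3·2+1=7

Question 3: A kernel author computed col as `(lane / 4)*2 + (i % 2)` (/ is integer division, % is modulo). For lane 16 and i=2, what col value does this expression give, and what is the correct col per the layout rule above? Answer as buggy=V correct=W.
`(lane / 4)*2 + (i % 2)`[16,2]→8
L=16→G=16>>2=4, T=16&3=0
[2]→row 4+8=12  col 0·2+0=0
col: 8 vs 0

buggy=8 correct=0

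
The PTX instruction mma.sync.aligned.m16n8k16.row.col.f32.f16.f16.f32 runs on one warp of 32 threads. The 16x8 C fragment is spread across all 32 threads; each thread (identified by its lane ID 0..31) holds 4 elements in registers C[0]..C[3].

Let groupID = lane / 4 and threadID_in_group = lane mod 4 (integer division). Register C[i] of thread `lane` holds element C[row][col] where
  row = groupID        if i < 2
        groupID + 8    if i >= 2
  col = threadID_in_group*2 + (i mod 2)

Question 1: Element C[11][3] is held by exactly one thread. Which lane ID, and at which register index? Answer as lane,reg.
r:11=>grp=3,rB=1  c:3=>tig=1,lo=1
L=3*4+1=13  i=1*2+1=3

13,3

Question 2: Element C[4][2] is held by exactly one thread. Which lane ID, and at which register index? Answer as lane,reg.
17,0

r:4=>grp=4,rB=0  c:2=>tig=1,lo=0
L=4*4+1=17  i=0*2+0=0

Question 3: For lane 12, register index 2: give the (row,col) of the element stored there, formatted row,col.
12: grp=3,tig=0
[2] (3+8,0*2+0) = (11,0)

11,0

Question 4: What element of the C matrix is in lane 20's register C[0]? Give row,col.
5,0

20: g=5,t=0
[0] (5+0,0*2+0) = (5,0)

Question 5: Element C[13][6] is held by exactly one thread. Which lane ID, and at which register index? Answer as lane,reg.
23,2

r: 13->gid=5,r8=1  c: 6->tid=3,i&1=0
L=5*4+3=23  i=1*2+0=2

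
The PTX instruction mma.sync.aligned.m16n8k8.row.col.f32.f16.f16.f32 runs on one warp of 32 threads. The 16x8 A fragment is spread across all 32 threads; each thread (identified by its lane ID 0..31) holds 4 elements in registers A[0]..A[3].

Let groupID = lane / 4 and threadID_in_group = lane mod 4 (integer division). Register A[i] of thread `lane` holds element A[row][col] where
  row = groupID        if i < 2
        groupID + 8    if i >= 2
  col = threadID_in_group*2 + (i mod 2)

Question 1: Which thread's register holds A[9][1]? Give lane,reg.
4,3

r=9⇒gr=1,Rb=1  c=1⇒th=0,odd=1
L=1*4+0=4  i=1*2+1=3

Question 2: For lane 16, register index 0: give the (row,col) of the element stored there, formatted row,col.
L=16->g=16>>2=4, t=16&3=0
[0]->row 4+0=4  col 0·2+0=0

4,0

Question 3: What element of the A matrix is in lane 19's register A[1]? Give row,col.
19: g=4,t=3
[1] (4+0,3*2+1) = (4,7)

4,7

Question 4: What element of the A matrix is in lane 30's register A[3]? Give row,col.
lane 30: grp=7 (30/4), tig=2 (30%4)
i=3: r=7+8=15, c=2*2+1=5

15,5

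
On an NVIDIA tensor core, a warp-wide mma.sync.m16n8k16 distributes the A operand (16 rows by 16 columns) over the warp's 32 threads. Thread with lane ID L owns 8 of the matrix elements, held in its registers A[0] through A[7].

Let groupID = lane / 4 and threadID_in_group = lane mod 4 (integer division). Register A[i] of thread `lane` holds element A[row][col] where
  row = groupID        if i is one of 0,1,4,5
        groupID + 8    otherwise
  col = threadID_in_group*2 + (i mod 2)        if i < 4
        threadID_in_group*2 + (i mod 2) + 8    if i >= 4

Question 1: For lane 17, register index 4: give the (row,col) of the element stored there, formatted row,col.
lane 17: g=4 (17/4), t=1 (17%4)
i=4: r=4+0=4, c=1*2+0+8=10

4,10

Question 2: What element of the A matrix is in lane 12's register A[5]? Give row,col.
3,9

12: G=3,T=0
[5] (3+0,0*2+1+8) = (3,9)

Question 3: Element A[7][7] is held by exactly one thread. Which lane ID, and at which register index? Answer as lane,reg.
31,1

r=7->g=7,rb=0  c=7->cb=0,t=3,b0=1
L=7*4+3=31  i=0*4+0*2+1=1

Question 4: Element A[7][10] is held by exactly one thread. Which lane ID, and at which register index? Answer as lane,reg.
r: 7->gid=7,r8=0  c: 10->c8=1,tid=1,i&1=0
L=7*4+1=29  i=1*4+0*2+0=4

29,4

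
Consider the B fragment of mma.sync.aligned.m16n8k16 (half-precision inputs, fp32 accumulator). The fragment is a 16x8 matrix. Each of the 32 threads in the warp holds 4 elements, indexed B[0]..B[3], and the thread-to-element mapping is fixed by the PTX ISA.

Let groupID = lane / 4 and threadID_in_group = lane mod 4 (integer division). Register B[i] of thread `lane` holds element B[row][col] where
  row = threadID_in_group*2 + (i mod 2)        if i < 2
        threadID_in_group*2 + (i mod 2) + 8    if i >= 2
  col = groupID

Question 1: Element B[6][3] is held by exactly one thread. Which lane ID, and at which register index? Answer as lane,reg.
c: 3->gid=3  r: 6->r8=0,tid=3,i&1=0
L=3*4+3=15  i=0*2+0=0

15,0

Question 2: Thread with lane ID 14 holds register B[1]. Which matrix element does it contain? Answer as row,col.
14: gid=3,tid=2
[1] (2*2+1+0,3) = (5,3)

5,3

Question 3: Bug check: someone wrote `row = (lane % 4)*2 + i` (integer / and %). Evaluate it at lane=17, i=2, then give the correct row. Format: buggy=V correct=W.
`(lane % 4)*2 + i`[17,2]⇒4
lane 17⇒17/4=4, 17 mod 4=1
i=2  r:2·1+0+8⇒10  c:4
row: 4 vs 10

buggy=4 correct=10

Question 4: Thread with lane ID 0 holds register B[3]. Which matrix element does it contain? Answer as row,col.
0: gid=0,tid=0
[3] (0*2+1+8,0) = (9,0)

9,0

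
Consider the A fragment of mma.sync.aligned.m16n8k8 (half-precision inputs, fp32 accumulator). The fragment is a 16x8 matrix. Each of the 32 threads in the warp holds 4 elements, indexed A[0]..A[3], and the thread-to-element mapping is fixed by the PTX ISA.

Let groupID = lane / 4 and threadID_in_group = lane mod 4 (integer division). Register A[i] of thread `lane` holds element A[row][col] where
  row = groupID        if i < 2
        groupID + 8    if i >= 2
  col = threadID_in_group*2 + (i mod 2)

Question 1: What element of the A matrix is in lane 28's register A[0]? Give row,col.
L=28⇒gr=28>>2=7, th=28&3=0
[0]⇒row 7+0=7  col 0·2+0=0

7,0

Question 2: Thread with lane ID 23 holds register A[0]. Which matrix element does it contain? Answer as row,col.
5,6

L=23->gid=23>>2=5, tid=23&3=3
[0]->row 5+0=5  col 3·2+0=6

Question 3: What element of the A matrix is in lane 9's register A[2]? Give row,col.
10,2

L=9->g=9>>2=2, t=9&3=1
[2]->row 2+8=10  col 1·2+0=2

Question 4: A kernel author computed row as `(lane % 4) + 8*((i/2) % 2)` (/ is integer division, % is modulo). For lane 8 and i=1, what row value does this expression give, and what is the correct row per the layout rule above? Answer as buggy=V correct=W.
`(lane % 4) + 8*((i/2) % 2)`[8,1]=>0
L=8=>grp=8>>2=2, tig=8&3=0
[1]=>row 2+0=2  col 0·2+1=1
row: 0 vs 2

buggy=0 correct=2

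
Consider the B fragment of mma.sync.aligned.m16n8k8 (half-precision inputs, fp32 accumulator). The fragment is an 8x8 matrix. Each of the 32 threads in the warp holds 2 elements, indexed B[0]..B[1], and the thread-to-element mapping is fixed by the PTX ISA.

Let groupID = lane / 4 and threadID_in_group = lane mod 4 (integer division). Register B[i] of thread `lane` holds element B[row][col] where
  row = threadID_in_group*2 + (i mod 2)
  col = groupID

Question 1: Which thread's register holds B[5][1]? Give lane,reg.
6,1

c=1→G=1  r=5→T=2,p=1
L=1*4+2=6  i=1=1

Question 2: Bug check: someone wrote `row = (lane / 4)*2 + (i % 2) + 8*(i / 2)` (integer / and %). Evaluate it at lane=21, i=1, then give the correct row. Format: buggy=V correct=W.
buggy=11 correct=3

`(lane / 4)*2 + (i % 2) + 8*(i / 2)`[21,1]⇒11
lane 21⇒21/4=5, 21 mod 4=1
i=1  r:2·1+1⇒3  c:5
row: 11 vs 3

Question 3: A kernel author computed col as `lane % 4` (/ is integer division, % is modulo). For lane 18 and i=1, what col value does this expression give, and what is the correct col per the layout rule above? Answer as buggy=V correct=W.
`lane % 4`[18,1]⇒2
18: gr=4,th=2
[1] (2*2+1,4) = (5,4)
col: 2 vs 4

buggy=2 correct=4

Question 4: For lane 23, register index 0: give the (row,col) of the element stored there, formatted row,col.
6,5

lane 23: gr=5 (23/4), th=3 (23%4)
i=0: r=3*2+0=6, c=gr=5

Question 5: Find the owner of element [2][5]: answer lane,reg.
21,0

c=5→G=5  r=2→T=1,p=0
L=5*4+1=21  i=0=0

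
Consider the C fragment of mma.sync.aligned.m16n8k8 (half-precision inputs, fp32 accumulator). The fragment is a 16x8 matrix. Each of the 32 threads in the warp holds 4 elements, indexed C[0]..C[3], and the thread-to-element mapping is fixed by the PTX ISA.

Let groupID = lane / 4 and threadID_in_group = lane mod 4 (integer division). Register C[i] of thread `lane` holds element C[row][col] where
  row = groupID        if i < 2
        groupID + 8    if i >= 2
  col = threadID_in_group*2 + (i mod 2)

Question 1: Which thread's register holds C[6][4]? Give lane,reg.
26,0

r=6->g=6,rb=0  c=4->t=2,b0=0
L=6*4+2=26  i=0*2+0=0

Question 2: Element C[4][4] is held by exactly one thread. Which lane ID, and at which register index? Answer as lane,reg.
r=4→G=4,rhi=0  c=4→T=2,p=0
L=4*4+2=18  i=0*2+0=0

18,0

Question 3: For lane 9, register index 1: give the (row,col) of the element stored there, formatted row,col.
9: gr=2,th=1
[1] (2+0,1*2+1) = (2,3)

2,3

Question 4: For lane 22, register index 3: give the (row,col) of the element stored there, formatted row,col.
L=22->gid=22>>2=5, tid=22&3=2
[3]->row 5+8=13  col 2·2+1=5

13,5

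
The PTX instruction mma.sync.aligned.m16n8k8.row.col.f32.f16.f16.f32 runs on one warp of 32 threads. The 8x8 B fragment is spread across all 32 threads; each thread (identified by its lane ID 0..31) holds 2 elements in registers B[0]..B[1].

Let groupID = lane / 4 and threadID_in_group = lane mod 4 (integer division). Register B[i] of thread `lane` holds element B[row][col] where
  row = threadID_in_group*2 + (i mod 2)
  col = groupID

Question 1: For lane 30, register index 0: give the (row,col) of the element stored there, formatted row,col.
L=30→G=30>>2=7, T=30&3=2
[0]→row 2·2+0=4  col G=7

4,7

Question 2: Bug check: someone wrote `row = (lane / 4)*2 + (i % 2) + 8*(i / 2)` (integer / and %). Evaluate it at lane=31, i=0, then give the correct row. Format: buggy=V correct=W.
`(lane / 4)*2 + (i % 2) + 8*(i / 2)`[31,0]⇒14
lane 31⇒31/4=7, 31 mod 4=3
i=0  r:2·3+0⇒6  c:7
row: 14 vs 6

buggy=14 correct=6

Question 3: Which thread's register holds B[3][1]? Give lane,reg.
5,1

c=1⇒gr=1  r=3⇒th=1,odd=1
L=1*4+1=5  i=1=1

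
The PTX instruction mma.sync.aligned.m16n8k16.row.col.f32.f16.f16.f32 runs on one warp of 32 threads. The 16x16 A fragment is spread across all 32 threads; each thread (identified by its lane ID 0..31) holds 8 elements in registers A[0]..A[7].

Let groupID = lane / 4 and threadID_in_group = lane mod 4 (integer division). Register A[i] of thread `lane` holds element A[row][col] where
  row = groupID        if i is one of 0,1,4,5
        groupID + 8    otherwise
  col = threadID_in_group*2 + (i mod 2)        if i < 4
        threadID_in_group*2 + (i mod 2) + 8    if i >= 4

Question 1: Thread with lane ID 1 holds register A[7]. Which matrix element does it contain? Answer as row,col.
1: G=0,T=1
[7] (0+8,1*2+1+8) = (8,11)

8,11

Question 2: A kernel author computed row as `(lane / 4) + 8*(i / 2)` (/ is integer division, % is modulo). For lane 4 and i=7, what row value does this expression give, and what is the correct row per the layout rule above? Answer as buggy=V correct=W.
`(lane / 4) + 8*(i / 2)`[4,7]→25
L=4→G=4>>2=1, T=4&3=0
[7]→row 1+8=9  col 0·2+1+8=9
row: 25 vs 9

buggy=25 correct=9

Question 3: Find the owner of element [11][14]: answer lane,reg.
r=11->g=3,rb=1  c=14->cb=1,t=3,b0=0
L=3*4+3=15  i=1*4+1*2+0=6

15,6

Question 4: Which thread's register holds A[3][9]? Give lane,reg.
12,5

r=3⇒gr=3,Rb=0  c=9⇒Cb=1,th=0,odd=1
L=3*4+0=12  i=1*4+0*2+1=5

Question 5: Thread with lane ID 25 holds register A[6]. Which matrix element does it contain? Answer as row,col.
14,10

25: gr=6,th=1
[6] (6+8,1*2+0+8) = (14,10)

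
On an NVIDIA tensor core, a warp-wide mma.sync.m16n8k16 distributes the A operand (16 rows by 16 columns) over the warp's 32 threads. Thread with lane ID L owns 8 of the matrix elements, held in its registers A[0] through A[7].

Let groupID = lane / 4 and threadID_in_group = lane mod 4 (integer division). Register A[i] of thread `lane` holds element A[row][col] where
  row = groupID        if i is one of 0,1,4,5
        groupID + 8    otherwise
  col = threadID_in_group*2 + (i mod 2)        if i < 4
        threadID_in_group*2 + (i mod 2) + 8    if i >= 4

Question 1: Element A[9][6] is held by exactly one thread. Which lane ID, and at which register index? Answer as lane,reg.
r:9=>grp=1,rB=1  c:6=>cB=0,tig=3,lo=0
L=1*4+3=7  i=0*4+1*2+0=2

7,2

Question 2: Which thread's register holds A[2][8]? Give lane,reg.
r: 2->gid=2,r8=0  c: 8->c8=1,tid=0,i&1=0
L=2*4+0=8  i=1*4+0*2+0=4

8,4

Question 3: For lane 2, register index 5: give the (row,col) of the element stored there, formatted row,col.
0,13

lane 2→2/4=0, 2 mod 4=2
i=5  r:0+0→0  c:2·2+1+8→13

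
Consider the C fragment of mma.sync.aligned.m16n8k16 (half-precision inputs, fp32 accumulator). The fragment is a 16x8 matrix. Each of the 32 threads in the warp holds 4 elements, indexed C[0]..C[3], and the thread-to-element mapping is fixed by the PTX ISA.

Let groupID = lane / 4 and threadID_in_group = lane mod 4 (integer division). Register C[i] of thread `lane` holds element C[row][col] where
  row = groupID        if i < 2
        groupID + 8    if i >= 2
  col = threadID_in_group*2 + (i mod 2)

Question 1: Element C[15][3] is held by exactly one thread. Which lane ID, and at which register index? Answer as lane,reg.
r=15→G=7,rhi=1  c=3→T=1,p=1
L=7*4+1=29  i=1*2+1=3

29,3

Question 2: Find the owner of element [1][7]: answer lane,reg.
r: 1->gid=1,r8=0  c: 7->tid=3,i&1=1
L=1*4+3=7  i=0*2+1=1

7,1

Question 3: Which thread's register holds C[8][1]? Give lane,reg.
r:8=>grp=0,rB=1  c:1=>tig=0,lo=1
L=0*4+0=0  i=1*2+1=3

0,3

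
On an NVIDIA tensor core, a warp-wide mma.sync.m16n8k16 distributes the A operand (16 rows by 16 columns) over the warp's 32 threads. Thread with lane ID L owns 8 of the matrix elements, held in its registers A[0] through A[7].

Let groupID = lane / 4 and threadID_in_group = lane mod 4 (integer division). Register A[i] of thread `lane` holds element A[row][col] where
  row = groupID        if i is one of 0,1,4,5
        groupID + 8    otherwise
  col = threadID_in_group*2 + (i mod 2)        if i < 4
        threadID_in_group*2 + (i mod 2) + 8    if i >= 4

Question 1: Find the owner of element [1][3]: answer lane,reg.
5,1

r:1=>grp=1,rB=0  c:3=>cB=0,tig=1,lo=1
L=1*4+1=5  i=0*4+0*2+1=1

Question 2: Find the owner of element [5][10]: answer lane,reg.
r=5->g=5,rb=0  c=10->cb=1,t=1,b0=0
L=5*4+1=21  i=1*4+0*2+0=4

21,4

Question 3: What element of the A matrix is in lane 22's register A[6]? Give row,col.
13,12

L=22→G=22>>2=5, T=22&3=2
[6]→row 5+8=13  col 2·2+0+8=12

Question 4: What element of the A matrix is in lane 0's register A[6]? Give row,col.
8,8

0: gr=0,th=0
[6] (0+8,0*2+0+8) = (8,8)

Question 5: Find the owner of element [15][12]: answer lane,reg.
r=15→G=7,rhi=1  c=12→chi=1,T=2,p=0
L=7*4+2=30  i=1*4+1*2+0=6

30,6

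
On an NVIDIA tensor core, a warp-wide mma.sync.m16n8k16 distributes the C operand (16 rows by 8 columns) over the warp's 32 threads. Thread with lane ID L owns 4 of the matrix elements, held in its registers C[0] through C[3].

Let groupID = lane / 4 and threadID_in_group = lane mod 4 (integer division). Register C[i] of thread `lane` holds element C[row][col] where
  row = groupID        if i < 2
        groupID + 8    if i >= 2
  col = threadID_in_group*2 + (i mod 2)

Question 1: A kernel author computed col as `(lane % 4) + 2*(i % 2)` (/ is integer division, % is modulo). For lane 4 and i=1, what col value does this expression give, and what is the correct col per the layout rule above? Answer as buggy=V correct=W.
`(lane % 4) + 2*(i % 2)`[4,1]⇒2
lane 4: gr=1 (4/4), th=0 (4%4)
i=1: r=1+0=1, c=0*2+1=1
col: 2 vs 1

buggy=2 correct=1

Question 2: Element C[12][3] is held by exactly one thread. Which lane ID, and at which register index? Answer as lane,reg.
r:12=>grp=4,rB=1  c:3=>tig=1,lo=1
L=4*4+1=17  i=1*2+1=3

17,3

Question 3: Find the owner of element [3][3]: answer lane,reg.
13,1

r=3->g=3,rb=0  c=3->t=1,b0=1
L=3*4+1=13  i=0*2+1=1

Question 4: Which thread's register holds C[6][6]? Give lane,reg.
27,0

r=6⇒gr=6,Rb=0  c=6⇒th=3,odd=0
L=6*4+3=27  i=0*2+0=0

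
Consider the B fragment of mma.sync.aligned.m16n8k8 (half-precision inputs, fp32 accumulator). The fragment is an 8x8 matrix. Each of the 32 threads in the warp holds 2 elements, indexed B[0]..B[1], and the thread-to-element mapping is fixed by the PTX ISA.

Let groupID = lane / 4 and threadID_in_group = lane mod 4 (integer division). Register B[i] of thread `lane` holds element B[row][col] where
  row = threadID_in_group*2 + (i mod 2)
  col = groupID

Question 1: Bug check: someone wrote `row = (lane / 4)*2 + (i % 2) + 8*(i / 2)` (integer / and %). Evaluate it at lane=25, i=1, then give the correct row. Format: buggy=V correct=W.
`(lane / 4)*2 + (i % 2) + 8*(i / 2)`[25,1]⇒13
L=25⇒gr=25>>2=6, th=25&3=1
[1]⇒row 1·2+1=3  col gr=6
row: 13 vs 3

buggy=13 correct=3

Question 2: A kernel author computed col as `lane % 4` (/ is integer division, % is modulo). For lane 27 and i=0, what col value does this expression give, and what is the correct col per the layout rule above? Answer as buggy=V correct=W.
buggy=3 correct=6

`lane % 4`[27,0]=>3
L=27=>grp=27>>2=6, tig=27&3=3
[0]=>row 3·2+0=6  col grp=6
col: 3 vs 6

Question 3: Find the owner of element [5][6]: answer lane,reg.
c=6→G=6  r=5→T=2,p=1
L=6*4+2=26  i=1=1

26,1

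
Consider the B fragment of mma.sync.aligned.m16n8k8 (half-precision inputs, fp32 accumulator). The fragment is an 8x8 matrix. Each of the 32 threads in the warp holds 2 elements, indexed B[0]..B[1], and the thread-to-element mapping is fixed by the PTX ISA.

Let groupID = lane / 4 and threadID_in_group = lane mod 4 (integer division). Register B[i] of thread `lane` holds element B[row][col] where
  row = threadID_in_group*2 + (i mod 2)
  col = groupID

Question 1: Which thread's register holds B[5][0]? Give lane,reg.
c:0=>grp=0  r:5=>tig=2,lo=1
L=0*4+2=2  i=1=1

2,1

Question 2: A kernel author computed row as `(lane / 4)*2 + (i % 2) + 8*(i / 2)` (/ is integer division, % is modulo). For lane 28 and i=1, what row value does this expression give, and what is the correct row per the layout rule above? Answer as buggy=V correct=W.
`(lane / 4)*2 + (i % 2) + 8*(i / 2)`[28,1]=>15
lane 28: grp=7 (28/4), tig=0 (28%4)
i=1: r=0*2+1=1, c=grp=7
row: 15 vs 1

buggy=15 correct=1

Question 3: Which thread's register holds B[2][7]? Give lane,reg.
29,0

c:7=>grp=7  r:2=>tig=1,lo=0
L=7*4+1=29  i=0=0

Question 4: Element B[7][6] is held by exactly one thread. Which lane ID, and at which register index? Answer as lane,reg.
c: 6->gid=6  r: 7->tid=3,i&1=1
L=6*4+3=27  i=1=1

27,1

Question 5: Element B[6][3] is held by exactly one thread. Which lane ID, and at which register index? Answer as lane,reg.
c=3→G=3  r=6→T=3,p=0
L=3*4+3=15  i=0=0

15,0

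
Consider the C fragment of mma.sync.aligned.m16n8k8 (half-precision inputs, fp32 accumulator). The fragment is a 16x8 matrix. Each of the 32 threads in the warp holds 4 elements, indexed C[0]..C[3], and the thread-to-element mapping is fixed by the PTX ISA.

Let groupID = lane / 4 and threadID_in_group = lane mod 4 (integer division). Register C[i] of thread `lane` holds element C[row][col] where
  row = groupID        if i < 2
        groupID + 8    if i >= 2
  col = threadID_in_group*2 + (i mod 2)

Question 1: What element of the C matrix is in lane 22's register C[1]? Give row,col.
5,5

lane 22: gr=5 (22/4), th=2 (22%4)
i=1: r=5+0=5, c=2*2+1=5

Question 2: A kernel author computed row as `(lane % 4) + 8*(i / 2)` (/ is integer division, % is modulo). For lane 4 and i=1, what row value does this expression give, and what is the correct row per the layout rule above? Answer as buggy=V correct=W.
buggy=0 correct=1

`(lane % 4) + 8*(i / 2)`[4,1]→0
lane 4→4/4=1, 4 mod 4=0
i=1  r:1+0→1  c:2·0+1→1
row: 0 vs 1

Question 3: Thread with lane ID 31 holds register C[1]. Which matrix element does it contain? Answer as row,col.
7,7

lane 31→31/4=7, 31 mod 4=3
i=1  r:7+0→7  c:2·3+1→7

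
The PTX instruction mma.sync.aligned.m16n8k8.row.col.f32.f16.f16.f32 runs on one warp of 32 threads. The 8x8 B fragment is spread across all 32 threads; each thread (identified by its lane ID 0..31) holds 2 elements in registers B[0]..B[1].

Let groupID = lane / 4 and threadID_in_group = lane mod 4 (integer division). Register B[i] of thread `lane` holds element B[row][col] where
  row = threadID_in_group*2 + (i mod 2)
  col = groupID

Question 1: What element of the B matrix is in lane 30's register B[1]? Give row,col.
lane 30→30/4=7, 30 mod 4=2
i=1  r:2·2+1→5  c:7

5,7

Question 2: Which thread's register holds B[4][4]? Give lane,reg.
c=4⇒gr=4  r=4⇒th=2,odd=0
L=4*4+2=18  i=0=0

18,0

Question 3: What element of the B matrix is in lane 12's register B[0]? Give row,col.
0,3

lane 12->12/4=3, 12 mod 4=0
i=0  r:2·0+0->0  c:3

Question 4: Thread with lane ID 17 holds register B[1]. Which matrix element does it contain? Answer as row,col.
3,4

lane 17: gr=4 (17/4), th=1 (17%4)
i=1: r=1*2+1=3, c=gr=4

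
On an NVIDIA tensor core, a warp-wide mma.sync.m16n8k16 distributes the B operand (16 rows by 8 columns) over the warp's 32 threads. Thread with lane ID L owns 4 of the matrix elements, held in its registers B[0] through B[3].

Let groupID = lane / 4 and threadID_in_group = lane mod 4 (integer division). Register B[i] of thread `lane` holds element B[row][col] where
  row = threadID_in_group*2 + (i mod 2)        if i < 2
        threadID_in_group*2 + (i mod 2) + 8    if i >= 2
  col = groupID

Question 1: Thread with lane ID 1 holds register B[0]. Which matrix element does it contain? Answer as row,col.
lane 1=>1/4=0, 1 mod 4=1
i=0  r:2·1+0+0=>2  c:0

2,0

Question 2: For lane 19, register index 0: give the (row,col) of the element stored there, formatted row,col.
6,4

L=19->g=19>>2=4, t=19&3=3
[0]->row 3·2+0+0=6  col g=4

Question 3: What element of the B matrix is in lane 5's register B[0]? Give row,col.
2,1

lane 5: gr=1 (5/4), th=1 (5%4)
i=0: r=1*2+0+0=2, c=gr=1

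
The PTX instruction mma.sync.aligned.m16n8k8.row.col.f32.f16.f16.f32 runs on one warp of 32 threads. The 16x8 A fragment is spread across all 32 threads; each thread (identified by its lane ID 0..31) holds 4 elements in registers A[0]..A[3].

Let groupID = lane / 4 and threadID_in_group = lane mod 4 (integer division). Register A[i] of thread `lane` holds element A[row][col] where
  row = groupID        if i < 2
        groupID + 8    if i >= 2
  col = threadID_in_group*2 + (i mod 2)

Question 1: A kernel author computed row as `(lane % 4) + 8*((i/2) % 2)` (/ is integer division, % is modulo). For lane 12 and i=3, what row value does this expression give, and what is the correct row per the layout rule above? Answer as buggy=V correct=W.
buggy=8 correct=11

`(lane % 4) + 8*((i/2) % 2)`[12,3]→8
L=12→G=12>>2=3, T=12&3=0
[3]→row 3+8=11  col 0·2+1=1
row: 8 vs 11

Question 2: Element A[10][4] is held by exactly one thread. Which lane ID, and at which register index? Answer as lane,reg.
10,2

r=10⇒gr=2,Rb=1  c=4⇒th=2,odd=0
L=2*4+2=10  i=1*2+0=2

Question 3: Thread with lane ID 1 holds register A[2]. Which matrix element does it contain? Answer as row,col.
8,2

lane 1⇒1/4=0, 1 mod 4=1
i=2  r:0+8⇒8  c:2·1+0⇒2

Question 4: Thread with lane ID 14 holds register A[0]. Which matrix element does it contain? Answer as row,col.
L=14=>grp=14>>2=3, tig=14&3=2
[0]=>row 3+0=3  col 2·2+0=4

3,4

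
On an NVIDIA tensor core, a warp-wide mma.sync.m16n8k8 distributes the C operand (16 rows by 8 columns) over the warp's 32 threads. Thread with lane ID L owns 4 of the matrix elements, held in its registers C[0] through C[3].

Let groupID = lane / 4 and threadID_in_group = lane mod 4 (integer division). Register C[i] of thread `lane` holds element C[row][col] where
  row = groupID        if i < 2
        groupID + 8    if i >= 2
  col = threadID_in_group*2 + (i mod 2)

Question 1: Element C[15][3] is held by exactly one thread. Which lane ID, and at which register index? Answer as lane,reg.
29,3

r:15=>grp=7,rB=1  c:3=>tig=1,lo=1
L=7*4+1=29  i=1*2+1=3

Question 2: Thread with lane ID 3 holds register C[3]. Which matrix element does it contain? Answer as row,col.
L=3⇒gr=3>>2=0, th=3&3=3
[3]⇒row 0+8=8  col 3·2+1=7

8,7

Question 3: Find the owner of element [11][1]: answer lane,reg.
12,3

r:11=>grp=3,rB=1  c:1=>tig=0,lo=1
L=3*4+0=12  i=1*2+1=3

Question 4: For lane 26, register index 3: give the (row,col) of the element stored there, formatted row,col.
14,5

26: G=6,T=2
[3] (6+8,2*2+1) = (14,5)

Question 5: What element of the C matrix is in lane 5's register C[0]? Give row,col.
1,2

5: grp=1,tig=1
[0] (1+0,1*2+0) = (1,2)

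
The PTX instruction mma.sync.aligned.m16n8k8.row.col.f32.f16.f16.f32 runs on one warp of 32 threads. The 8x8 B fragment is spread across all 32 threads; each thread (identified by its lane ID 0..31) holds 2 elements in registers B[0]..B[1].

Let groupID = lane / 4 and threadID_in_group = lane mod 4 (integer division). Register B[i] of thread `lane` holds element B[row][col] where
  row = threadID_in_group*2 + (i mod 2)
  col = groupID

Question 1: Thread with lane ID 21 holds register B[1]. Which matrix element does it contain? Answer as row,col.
lane 21: gid=5 (21/4), tid=1 (21%4)
i=1: r=1*2+1=3, c=gid=5

3,5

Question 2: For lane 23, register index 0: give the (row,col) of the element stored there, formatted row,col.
6,5

L=23=>grp=23>>2=5, tig=23&3=3
[0]=>row 3·2+0=6  col grp=5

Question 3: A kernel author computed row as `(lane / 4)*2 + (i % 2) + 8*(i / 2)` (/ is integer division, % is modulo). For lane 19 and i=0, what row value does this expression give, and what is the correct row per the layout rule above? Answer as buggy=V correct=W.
`(lane / 4)*2 + (i % 2) + 8*(i / 2)`[19,0]→8
L=19→G=19>>2=4, T=19&3=3
[0]→row 3·2+0=6  col G=4
row: 8 vs 6

buggy=8 correct=6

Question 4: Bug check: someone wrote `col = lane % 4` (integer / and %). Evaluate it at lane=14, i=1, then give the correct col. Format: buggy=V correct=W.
`lane % 4`[14,1]=>2
lane 14=>14/4=3, 14 mod 4=2
i=1  r:2·2+1=>5  c:3
col: 2 vs 3

buggy=2 correct=3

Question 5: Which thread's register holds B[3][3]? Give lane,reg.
c=3⇒gr=3  r=3⇒th=1,odd=1
L=3*4+1=13  i=1=1

13,1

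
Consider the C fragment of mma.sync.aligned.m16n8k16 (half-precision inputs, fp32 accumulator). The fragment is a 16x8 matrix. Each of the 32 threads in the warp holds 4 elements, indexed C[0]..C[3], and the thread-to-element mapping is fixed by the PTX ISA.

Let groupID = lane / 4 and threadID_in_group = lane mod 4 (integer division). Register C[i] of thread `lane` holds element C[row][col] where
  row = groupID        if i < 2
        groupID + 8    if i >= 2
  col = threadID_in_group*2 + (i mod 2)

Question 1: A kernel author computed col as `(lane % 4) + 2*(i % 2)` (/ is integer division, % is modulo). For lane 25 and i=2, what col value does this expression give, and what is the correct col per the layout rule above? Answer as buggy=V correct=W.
buggy=1 correct=2

`(lane % 4) + 2*(i % 2)`[25,2]→1
lane 25: G=6 (25/4), T=1 (25%4)
i=2: r=6+8=14, c=1*2+0=2
col: 1 vs 2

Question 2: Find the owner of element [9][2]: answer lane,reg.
5,2

r=9⇒gr=1,Rb=1  c=2⇒th=1,odd=0
L=1*4+1=5  i=1*2+0=2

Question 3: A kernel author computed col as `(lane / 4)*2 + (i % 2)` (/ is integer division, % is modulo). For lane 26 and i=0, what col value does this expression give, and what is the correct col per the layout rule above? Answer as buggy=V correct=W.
buggy=12 correct=4

`(lane / 4)*2 + (i % 2)`[26,0]⇒12
lane 26: gr=6 (26/4), th=2 (26%4)
i=0: r=6+0=6, c=2*2+0=4
col: 12 vs 4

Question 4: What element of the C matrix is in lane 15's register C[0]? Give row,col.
lane 15: g=3 (15/4), t=3 (15%4)
i=0: r=3+0=3, c=3*2+0=6

3,6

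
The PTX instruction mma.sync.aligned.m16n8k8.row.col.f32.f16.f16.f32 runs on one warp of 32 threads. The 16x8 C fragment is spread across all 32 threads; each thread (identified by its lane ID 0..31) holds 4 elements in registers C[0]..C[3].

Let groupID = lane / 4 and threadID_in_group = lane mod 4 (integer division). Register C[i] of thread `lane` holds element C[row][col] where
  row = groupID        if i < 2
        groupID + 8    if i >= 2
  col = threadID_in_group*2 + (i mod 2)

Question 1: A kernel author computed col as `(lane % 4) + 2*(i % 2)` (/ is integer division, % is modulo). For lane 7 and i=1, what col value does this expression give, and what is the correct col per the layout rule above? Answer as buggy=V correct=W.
`(lane % 4) + 2*(i % 2)`[7,1]->5
7: gid=1,tid=3
[1] (1+0,3*2+1) = (1,7)
col: 5 vs 7

buggy=5 correct=7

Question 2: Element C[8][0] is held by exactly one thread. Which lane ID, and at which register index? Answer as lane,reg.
0,2

r=8->g=0,rb=1  c=0->t=0,b0=0
L=0*4+0=0  i=1*2+0=2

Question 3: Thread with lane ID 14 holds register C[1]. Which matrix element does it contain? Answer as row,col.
lane 14: grp=3 (14/4), tig=2 (14%4)
i=1: r=3+0=3, c=2*2+1=5

3,5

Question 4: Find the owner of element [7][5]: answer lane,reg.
30,1

r=7→G=7,rhi=0  c=5→T=2,p=1
L=7*4+2=30  i=0*2+1=1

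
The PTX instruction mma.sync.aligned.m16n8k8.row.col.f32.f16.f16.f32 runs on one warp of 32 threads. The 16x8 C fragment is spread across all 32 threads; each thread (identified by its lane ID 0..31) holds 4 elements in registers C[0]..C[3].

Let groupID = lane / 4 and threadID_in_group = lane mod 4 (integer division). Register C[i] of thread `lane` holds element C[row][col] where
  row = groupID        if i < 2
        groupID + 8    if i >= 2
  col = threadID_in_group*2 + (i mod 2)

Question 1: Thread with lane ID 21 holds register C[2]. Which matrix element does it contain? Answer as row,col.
13,2

lane 21->21/4=5, 21 mod 4=1
i=2  r:5+8->13  c:2·1+0->2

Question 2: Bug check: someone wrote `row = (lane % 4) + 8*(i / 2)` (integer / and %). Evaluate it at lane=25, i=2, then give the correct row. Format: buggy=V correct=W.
buggy=9 correct=14

`(lane % 4) + 8*(i / 2)`[25,2]->9
lane 25->25/4=6, 25 mod 4=1
i=2  r:6+8->14  c:2·1+0->2
row: 9 vs 14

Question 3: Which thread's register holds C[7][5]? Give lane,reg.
30,1

r: 7->gid=7,r8=0  c: 5->tid=2,i&1=1
L=7*4+2=30  i=0*2+1=1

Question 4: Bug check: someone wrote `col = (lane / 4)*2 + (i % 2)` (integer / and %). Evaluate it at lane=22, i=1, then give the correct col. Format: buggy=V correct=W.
`(lane / 4)*2 + (i % 2)`[22,1]->11
L=22->g=22>>2=5, t=22&3=2
[1]->row 5+0=5  col 2·2+1=5
col: 11 vs 5

buggy=11 correct=5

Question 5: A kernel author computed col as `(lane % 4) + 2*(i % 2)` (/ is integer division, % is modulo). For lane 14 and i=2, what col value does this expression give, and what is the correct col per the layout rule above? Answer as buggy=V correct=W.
buggy=2 correct=4

`(lane % 4) + 2*(i % 2)`[14,2]→2
lane 14→14/4=3, 14 mod 4=2
i=2  r:3+8→11  c:2·2+0→4
col: 2 vs 4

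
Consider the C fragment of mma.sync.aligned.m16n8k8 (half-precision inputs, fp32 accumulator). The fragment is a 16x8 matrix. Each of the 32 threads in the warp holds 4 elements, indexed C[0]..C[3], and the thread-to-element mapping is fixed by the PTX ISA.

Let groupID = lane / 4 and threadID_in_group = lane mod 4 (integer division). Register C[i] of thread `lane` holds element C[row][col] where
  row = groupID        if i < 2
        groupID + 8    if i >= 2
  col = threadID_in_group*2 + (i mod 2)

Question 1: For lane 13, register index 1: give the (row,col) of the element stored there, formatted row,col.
lane 13: gid=3 (13/4), tid=1 (13%4)
i=1: r=3+0=3, c=1*2+1=3

3,3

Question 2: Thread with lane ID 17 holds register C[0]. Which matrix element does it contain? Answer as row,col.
L=17=>grp=17>>2=4, tig=17&3=1
[0]=>row 4+0=4  col 1·2+0=2

4,2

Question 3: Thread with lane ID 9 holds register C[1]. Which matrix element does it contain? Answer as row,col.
L=9->gid=9>>2=2, tid=9&3=1
[1]->row 2+0=2  col 1·2+1=3

2,3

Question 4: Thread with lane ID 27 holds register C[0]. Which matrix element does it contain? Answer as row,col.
27: grp=6,tig=3
[0] (6+0,3*2+0) = (6,6)

6,6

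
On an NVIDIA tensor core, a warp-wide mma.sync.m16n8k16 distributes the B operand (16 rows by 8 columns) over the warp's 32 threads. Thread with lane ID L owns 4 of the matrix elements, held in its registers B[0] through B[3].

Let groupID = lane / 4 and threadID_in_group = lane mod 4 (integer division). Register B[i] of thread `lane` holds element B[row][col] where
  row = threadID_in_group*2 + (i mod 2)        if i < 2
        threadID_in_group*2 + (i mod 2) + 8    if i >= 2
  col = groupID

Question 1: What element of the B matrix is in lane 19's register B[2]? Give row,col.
14,4

lane 19: gr=4 (19/4), th=3 (19%4)
i=2: r=3*2+0+8=14, c=gr=4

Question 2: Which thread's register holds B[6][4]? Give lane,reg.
c=4->g=4  r=6->rb=0,t=3,b0=0
L=4*4+3=19  i=0*2+0=0

19,0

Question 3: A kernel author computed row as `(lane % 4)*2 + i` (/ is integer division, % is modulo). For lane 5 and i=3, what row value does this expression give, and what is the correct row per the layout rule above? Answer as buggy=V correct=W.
`(lane % 4)*2 + i`[5,3]=>5
5: grp=1,tig=1
[3] (1*2+1+8,1) = (11,1)
row: 5 vs 11

buggy=5 correct=11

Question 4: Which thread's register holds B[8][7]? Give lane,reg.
c=7→G=7  r=8→rhi=1,T=0,p=0
L=7*4+0=28  i=1*2+0=2

28,2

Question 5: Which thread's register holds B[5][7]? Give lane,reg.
30,1

c=7→G=7  r=5→rhi=0,T=2,p=1
L=7*4+2=30  i=0*2+1=1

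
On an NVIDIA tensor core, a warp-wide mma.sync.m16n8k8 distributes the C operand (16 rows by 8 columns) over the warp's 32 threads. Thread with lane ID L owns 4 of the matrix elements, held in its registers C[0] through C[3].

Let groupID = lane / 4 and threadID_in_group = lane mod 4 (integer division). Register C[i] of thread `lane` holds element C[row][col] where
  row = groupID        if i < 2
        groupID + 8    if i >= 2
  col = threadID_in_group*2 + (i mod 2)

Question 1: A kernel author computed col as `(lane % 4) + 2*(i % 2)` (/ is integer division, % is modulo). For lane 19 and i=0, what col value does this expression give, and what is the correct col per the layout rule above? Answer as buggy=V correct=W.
`(lane % 4) + 2*(i % 2)`[19,0]→3
L=19→G=19>>2=4, T=19&3=3
[0]→row 4+0=4  col 3·2+0=6
col: 3 vs 6

buggy=3 correct=6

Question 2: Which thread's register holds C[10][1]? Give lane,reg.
r=10->g=2,rb=1  c=1->t=0,b0=1
L=2*4+0=8  i=1*2+1=3

8,3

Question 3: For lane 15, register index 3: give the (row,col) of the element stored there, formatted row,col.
lane 15=>15/4=3, 15 mod 4=3
i=3  r:3+8=>11  c:2·3+1=>7

11,7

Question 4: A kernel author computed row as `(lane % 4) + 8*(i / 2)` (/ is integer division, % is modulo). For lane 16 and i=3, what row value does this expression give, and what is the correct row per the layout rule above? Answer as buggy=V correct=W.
`(lane % 4) + 8*(i / 2)`[16,3]=>8
lane 16=>16/4=4, 16 mod 4=0
i=3  r:4+8=>12  c:2·0+1=>1
row: 8 vs 12

buggy=8 correct=12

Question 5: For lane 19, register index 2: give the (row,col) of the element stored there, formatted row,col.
12,6

L=19→G=19>>2=4, T=19&3=3
[2]→row 4+8=12  col 3·2+0=6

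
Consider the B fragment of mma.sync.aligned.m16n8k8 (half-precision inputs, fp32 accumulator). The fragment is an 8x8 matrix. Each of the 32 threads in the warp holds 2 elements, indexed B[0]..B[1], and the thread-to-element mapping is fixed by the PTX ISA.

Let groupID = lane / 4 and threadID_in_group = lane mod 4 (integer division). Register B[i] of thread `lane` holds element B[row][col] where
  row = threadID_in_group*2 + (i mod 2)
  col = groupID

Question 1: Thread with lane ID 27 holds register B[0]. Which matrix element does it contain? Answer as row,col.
6,6

L=27->g=27>>2=6, t=27&3=3
[0]->row 3·2+0=6  col g=6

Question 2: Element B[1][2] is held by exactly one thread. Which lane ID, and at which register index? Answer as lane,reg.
c=2⇒gr=2  r=1⇒th=0,odd=1
L=2*4+0=8  i=1=1

8,1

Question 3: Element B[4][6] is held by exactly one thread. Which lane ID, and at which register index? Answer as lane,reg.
c=6→G=6  r=4→T=2,p=0
L=6*4+2=26  i=0=0

26,0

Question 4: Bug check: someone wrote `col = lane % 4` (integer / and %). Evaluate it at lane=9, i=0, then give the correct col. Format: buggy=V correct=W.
buggy=1 correct=2

`lane % 4`[9,0]→1
L=9→G=9>>2=2, T=9&3=1
[0]→row 1·2+0=2  col G=2
col: 1 vs 2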